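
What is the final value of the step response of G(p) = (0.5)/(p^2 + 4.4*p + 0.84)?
FVT: lim_{t→∞} y(t) = lim_{p→0} p*Y(p) where Y(p) = G(p)/p.
= lim_{p→0} G(p) = G(0) = num(0)/den(0) = 0.5/0.84 = 0.5952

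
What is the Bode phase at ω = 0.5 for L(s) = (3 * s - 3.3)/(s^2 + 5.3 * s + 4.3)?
Substitute s = j*0.5: L(j0.5) = -0.400854 + 0.632657j.
∠L(j0.5) = atan2(Im, Re) = atan2(0.632657, -0.400854) = 122.36°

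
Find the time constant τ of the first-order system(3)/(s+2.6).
First-order system: τ = -1/pole. Pole = -2.6. τ = -1/(-2.6) = 0.3846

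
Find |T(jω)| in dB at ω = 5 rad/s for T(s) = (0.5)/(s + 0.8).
Substitute s = j*5: T(j5) = 0.0156006 - 0.0975039j.
|T(j5)| = sqrt(Re² + Im²) = 0.09874.
20*log₁₀(0.09874) = -20.11 dB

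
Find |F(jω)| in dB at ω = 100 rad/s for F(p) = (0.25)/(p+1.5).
Substitute p = j*100: F(j100) = 3.74916e-05 - 0.00249944j.
|F(j100)| = sqrt(Re² + Im²) = 0.0025.
20*log₁₀(0.0025) = -52.04 dB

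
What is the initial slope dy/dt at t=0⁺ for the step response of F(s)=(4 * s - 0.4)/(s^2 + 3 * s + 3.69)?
IVT: y'(0⁺) = lim_{s→∞} s²·Y(s) = lim_{s→∞} s·F(s).
deg(num) = 1, deg(den) = 2, relative degree = 1, so s·F(s) → (leading num)/(leading den) = 4/1 = 4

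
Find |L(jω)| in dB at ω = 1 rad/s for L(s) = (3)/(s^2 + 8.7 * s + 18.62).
Substitute s = j*1: L(j1) = 0.136888 - 0.0675895j.
|L(j1)| = sqrt(Re² + Im²) = 0.1527.
20*log₁₀(0.1527) = -16.33 dB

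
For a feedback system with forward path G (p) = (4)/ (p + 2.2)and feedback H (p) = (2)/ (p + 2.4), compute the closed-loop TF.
Closed-loop T = G/(1+GH).
Numerator: G_num * H_den = 4*p + 9.6.
Denominator: G_den * H_den + G_num * H_num = (p^2 + 4.6*p + 5.28) + (8) = p^2 + 4.6*p + 13.28.
T(p) = (4*p + 9.6)/(p^2 + 4.6*p + 13.28)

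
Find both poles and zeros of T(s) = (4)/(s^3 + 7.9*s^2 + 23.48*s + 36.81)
Set denominator = 0: s^3 + 7.9*s^2 + 23.48*s + 36.81 = (s + 4.5)(s^2 + 3.4*s + 8.18) = 0 → Poles: -1.7 + 2.3j, -1.7 - 2.3j, -4.5
Numerator is a nonzero constant (4) → Zeros: none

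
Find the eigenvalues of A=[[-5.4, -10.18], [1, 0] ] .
Eigenvalues solve det(λI - A) = 0.
Characteristic polynomial: λ^2 + 5.4*λ + 10.18 = 0.
Roots: -2.7 + 1.7j, -2.7 - 1.7j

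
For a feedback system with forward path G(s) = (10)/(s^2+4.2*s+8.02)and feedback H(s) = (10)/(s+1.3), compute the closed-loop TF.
Closed-loop T = G/(1+GH).
Numerator: G_num * H_den = 10*s + 13.
Denominator: G_den * H_den + G_num * H_num = (s^3 + 5.5*s^2 + 13.48*s + 10.426) + (100) = s^3 + 5.5*s^2 + 13.48*s + 110.426.
T(s) = (10*s + 13)/(s^3 + 5.5*s^2 + 13.48*s + 110.426)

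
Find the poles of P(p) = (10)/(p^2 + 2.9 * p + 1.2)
Set denominator = 0: p^2 + 2.9*p + 1.2 = (p + 0.5)(p + 2.4) = 0 → Poles: -0.5, -2.4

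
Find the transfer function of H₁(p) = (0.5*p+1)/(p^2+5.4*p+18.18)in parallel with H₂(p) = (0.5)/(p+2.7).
Parallel: H = H₁ + H₂ = (n₁·d₂ + n₂·d₁)/(d₁·d₂).
n₁·d₂ = 0.5*p^2 + 2.35*p + 2.7. n₂·d₁ = 0.5*p^2 + 2.7*p + 9.09. Sum = p^2 + 5.05*p + 11.79. d₁·d₂ = p^3 + 8.1*p^2 + 32.76*p + 49.086.
H(p) = (p^2 + 5.05*p + 11.79)/(p^3 + 8.1*p^2 + 32.76*p + 49.086)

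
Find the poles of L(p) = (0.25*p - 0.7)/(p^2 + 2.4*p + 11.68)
Set denominator = 0: p^2 + 2.4*p + 11.68 = 0 → Poles: -1.2 + 3.2j, -1.2 - 3.2j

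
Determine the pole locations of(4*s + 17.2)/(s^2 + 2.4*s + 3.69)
Set denominator = 0: s^2 + 2.4*s + 3.69 = 0 → Poles: -1.2 + 1.5j, -1.2 - 1.5j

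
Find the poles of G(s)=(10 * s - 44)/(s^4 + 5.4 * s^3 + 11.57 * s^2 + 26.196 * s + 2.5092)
Set denominator = 0: s^4 + 5.4*s^3 + 11.57*s^2 + 26.196*s + 2.5092 = (s + 4.1)(s + 0.1)(s^2 + 1.2*s + 6.12) = 0 → Poles: -0.1, -0.6 + 2.4j, -0.6 - 2.4j, -4.1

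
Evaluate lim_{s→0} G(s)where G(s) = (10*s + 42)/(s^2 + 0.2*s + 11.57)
DC gain = G(0) = num(0)/den(0) = 42/11.57 = 3.63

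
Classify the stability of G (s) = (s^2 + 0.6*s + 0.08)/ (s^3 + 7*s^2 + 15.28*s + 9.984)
Denominator: s^3 + 7*s^2 + 15.28*s + 9.984 = (s + 2.6)(s + 3.2)(s + 1.2). Poles: -1.2, -2.6, -3.2. Stable (all poles in LHP)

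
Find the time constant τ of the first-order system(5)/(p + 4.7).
First-order system: τ = -1/pole. Pole = -4.7. τ = -1/(-4.7) = 0.2128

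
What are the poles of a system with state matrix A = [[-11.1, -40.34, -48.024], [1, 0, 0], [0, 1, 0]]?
Eigenvalues solve det(λI - A) = 0.
Characteristic polynomial: λ^3 + 11.1*λ^2 + 40.34*λ + 48.024 = 0.
Factor: (λ + 3.6)(λ + 4.6)(λ + 2.9) = 0.
Roots: -2.9, -3.6, -4.6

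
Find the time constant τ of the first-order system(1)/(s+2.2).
First-order system: τ = -1/pole. Pole = -2.2. τ = -1/(-2.2) = 0.4545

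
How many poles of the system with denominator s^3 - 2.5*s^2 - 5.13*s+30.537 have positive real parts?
s^3 - 2.5*s^2 - 5.13*s + 30.537 = (s + 2.9)(s^2 - 5.4*s + 10.53). Poles: -2.9, 2.7 + 1.8j, 2.7 - 1.8j. RHP poles (Re>0): 2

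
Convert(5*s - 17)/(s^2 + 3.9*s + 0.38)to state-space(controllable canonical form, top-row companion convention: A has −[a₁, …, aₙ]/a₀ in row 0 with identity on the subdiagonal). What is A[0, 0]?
Reachable canonical form for den = s^2 + 3.9*s + 0.38: top row of A = -[a₁,a₂,...,aₙ]/a₀, ones on the subdiagonal, zeros elsewhere.
A = [[-3.9, -0.38], [1, 0]].
A[0,0] = -3.9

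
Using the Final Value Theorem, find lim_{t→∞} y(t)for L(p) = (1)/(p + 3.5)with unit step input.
FVT: lim_{t→∞} y(t) = lim_{p→0} p*Y(p) where Y(p) = L(p)/p.
= lim_{p→0} L(p) = L(0) = num(0)/den(0) = 1/3.5 = 0.2857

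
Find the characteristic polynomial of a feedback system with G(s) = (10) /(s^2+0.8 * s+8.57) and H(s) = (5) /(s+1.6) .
Characteristic poly = G_den * H_den + G_num * H_num = (s^3 + 2.4*s^2 + 9.85*s + 13.712) + (50) = s^3 + 2.4*s^2 + 9.85*s + 63.712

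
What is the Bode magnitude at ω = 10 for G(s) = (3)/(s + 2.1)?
Substitute s = j*10: G(j10) = 0.060339 - 0.287329j.
|G(j10)| = sqrt(Re² + Im²) = 0.2936.
20*log₁₀(0.2936) = -10.64 dB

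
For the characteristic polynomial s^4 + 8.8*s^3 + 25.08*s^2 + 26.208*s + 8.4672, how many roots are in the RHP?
s^4 + 8.8*s^3 + 25.08*s^2 + 26.208*s + 8.4672 = (s + 2.8)(s + 4.2)(s + 0.6)(s + 1.2). Poles: -0.6, -1.2, -2.8, -4.2. RHP poles (Re>0): 0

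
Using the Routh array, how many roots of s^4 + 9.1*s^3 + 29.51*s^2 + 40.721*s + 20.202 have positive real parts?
Routh array:
s^4: [1, 29.51, 20.202]; s^3: [9.1, 40.721]; s^2: [25.0352, 20.202]; s^1: [33.3778]; s^0: [20.202]
First column: [1, 9.1, 25.0352, 33.3778, 20.202]. Sign changes = RHP roots = 0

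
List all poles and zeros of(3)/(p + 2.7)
Set denominator = 0: p + 2.7 = 0 → Poles: -2.7
Numerator is a nonzero constant (3) → Zeros: none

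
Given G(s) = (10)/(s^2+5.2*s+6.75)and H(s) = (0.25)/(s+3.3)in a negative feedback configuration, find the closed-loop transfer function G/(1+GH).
Closed-loop T = G/(1+GH).
Numerator: G_num * H_den = 10*s + 33.
Denominator: G_den * H_den + G_num * H_num = (s^3 + 8.5*s^2 + 23.91*s + 22.275) + (2.5) = s^3 + 8.5*s^2 + 23.91*s + 24.775.
T(s) = (10*s + 33)/(s^3 + 8.5*s^2 + 23.91*s + 24.775)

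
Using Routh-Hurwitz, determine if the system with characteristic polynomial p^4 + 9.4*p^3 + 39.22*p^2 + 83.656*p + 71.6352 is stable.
Routh array:
p^4: [1, 39.22, 71.6352]; p^3: [9.4, 83.656]; p^2: [30.3204, 71.6352]; p^1: [61.4475]; p^0: [71.6352]
First column: [1, 9.4, 30.3204, 61.4475, 71.6352]. Sign changes = 0.
Yes, stable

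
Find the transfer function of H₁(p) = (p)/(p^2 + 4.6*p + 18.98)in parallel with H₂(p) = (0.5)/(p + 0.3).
Parallel: H = H₁ + H₂ = (n₁·d₂ + n₂·d₁)/(d₁·d₂).
n₁·d₂ = p^2 + 0.3*p. n₂·d₁ = 0.5*p^2 + 2.3*p + 9.49. Sum = 1.5*p^2 + 2.6*p + 9.49. d₁·d₂ = p^3 + 4.9*p^2 + 20.36*p + 5.694.
H(p) = (1.5*p^2 + 2.6*p + 9.49)/(p^3 + 4.9*p^2 + 20.36*p + 5.694)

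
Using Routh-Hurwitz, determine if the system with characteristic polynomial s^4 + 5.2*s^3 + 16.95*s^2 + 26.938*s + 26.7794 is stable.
Routh array:
s^4: [1, 16.95, 26.7794]; s^3: [5.2, 26.938]; s^2: [11.7696, 26.7794]; s^1: [15.1064]; s^0: [26.7794]
First column: [1, 5.2, 11.7696, 15.1064, 26.7794]. Sign changes = 0.
Yes, stable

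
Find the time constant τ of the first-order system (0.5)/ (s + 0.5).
First-order system: τ = -1/pole. Pole = -0.5. τ = -1/(-0.5) = 2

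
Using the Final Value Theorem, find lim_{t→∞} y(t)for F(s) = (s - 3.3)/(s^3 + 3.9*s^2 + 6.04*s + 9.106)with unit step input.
FVT: lim_{t→∞} y(t) = lim_{s→0} s*Y(s) where Y(s) = F(s)/s.
= lim_{s→0} F(s) = F(0) = num(0)/den(0) = -3.3/9.106 = -0.3624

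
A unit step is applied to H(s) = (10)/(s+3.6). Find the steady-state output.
FVT: lim_{t→∞} y(t) = lim_{s→0} s*Y(s) where Y(s) = H(s)/s.
= lim_{s→0} H(s) = H(0) = num(0)/den(0) = 10/3.6 = 2.778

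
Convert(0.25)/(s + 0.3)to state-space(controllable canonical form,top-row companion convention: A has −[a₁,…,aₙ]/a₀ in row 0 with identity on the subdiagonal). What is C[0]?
Reachable canonical form: C = numerator coefficients (right-aligned, zero-padded to length n).
num = 0.25, C = [[0.25]].
C[0] = 0.25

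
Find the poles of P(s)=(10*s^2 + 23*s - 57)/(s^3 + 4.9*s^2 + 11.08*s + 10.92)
Set denominator = 0: s^3 + 4.9*s^2 + 11.08*s + 10.92 = (s + 2.1)(s^2 + 2.8*s + 5.2) = 0 → Poles: -1.4 + 1.8j, -1.4 - 1.8j, -2.1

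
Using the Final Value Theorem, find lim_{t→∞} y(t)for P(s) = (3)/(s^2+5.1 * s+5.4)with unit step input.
FVT: lim_{t→∞} y(t) = lim_{s→0} s*Y(s) where Y(s) = P(s)/s.
= lim_{s→0} P(s) = P(0) = num(0)/den(0) = 3/5.4 = 0.5556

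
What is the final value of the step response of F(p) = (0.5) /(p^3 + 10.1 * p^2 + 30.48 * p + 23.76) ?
FVT: lim_{t→∞} y(t) = lim_{p→0} p*Y(p) where Y(p) = F(p)/p.
= lim_{p→0} F(p) = F(0) = num(0)/den(0) = 0.5/23.76 = 0.02104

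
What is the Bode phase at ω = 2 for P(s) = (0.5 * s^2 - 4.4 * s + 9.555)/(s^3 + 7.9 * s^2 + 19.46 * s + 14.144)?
Substitute s = j*2: P(j2) = -0.320423 - 0.0634442j.
∠P(j2) = atan2(Im, Re) = atan2(-0.0634442, -0.320423) = -168.80°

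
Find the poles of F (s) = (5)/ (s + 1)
Set denominator = 0: s + 1 = 0 → Poles: -1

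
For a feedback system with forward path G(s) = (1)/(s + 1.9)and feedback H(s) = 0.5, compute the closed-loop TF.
Closed-loop T = G/(1+GH).
Numerator: G_num * H_den = 1.
Denominator: G_den * H_den + G_num * H_num = (s + 1.9) + (0.5) = s + 2.4.
T(s) = (1)/(s + 2.4)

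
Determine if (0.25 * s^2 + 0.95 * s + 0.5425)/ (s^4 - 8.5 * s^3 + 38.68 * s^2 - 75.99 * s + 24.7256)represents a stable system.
Denominator: s^4 - 8.5*s^3 + 38.68*s^2 - 75.99*s + 24.7256 = (s - 0.4)(s - 3.1)(s^2 - 5*s + 19.94). Poles: 0.4, 2.5 + 3.7j, 2.5 - 3.7j, 3.1. All Re(p)<0: No (unstable)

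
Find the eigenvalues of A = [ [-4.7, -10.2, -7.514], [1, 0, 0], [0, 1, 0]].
Eigenvalues solve det(λI - A) = 0.
Characteristic polynomial: λ^3 + 4.7*λ^2 + 10.2*λ + 7.514 = 0.
Factor: (λ + 1.3)(λ^2 + 3.4*λ + 5.78) = 0.
Roots: -1.3, -1.7 + 1.7j, -1.7 - 1.7j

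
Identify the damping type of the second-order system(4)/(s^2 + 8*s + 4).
Standard form: ωn²/(s²+2ζωn·s+ωn²) gives ωn=2, ζ=2.
Overdamped (ζ = 2 > 1)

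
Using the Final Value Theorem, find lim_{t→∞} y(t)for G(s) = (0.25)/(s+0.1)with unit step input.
FVT: lim_{t→∞} y(t) = lim_{s→0} s*Y(s) where Y(s) = G(s)/s.
= lim_{s→0} G(s) = G(0) = num(0)/den(0) = 0.25/0.1 = 2.5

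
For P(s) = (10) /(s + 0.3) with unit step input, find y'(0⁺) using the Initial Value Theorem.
IVT: y'(0⁺) = lim_{s→∞} s²·Y(s) = lim_{s→∞} s·P(s).
deg(num) = 0, deg(den) = 1, relative degree = 1, so s·P(s) → (leading num)/(leading den) = 10/1 = 10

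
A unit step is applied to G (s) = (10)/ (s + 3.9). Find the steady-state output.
FVT: lim_{t→∞} y(t) = lim_{s→0} s*Y(s) where Y(s) = G(s)/s.
= lim_{s→0} G(s) = G(0) = num(0)/den(0) = 10/3.9 = 2.564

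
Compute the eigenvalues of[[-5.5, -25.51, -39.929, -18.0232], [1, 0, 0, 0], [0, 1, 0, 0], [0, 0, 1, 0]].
Eigenvalues solve det(λI - A) = 0.
Characteristic polynomial: λ^4 + 5.5*λ^3 + 25.51*λ^2 + 39.929*λ + 18.0232 = 0.
Factor: (λ + 1.3)(λ + 0.8)(λ^2 + 3.4*λ + 17.33) = 0.
Roots: -0.8, -1.3, -1.7 + 3.8j, -1.7 - 3.8j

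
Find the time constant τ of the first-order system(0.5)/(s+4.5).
First-order system: τ = -1/pole. Pole = -4.5. τ = -1/(-4.5) = 0.2222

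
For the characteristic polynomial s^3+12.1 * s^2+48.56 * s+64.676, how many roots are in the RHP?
s^3 + 12.1*s^2 + 48.56*s + 64.676 = (s + 3.8)(s + 4.6)(s + 3.7). Poles: -3.7, -3.8, -4.6. RHP poles (Re>0): 0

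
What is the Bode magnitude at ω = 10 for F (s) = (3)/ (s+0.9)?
Substitute s = j*10: F(j10) = 0.0267831 - 0.29759j.
|F(j10)| = sqrt(Re² + Im²) = 0.2988.
20*log₁₀(0.2988) = -10.49 dB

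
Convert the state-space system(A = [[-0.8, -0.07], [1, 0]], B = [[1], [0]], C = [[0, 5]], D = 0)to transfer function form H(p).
H(p) = C(pI - A)⁻¹B + D.
Characteristic polynomial det(pI - A) = p^2 + 0.8*p + 0.07.
Numerator from C·adj(pI-A)·B + D·det(pI-A) = 5.
H(p) = (5)/(p^2 + 0.8*p + 0.07)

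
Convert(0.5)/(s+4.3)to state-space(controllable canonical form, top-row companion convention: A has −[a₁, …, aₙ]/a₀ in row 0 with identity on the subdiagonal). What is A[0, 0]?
Reachable canonical form for den = s + 4.3: top row of A = -[a₁,a₂,...,aₙ]/a₀, ones on the subdiagonal, zeros elsewhere.
A = [[-4.3]].
A[0,0] = -4.3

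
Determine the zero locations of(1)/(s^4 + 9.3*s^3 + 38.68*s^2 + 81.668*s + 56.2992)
Numerator is a nonzero constant (1) → Zeros: none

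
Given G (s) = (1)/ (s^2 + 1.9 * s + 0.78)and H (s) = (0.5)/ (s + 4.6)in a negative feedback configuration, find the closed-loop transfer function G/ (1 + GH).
Closed-loop T = G/(1+GH).
Numerator: G_num * H_den = s + 4.6.
Denominator: G_den * H_den + G_num * H_num = (s^3 + 6.5*s^2 + 9.52*s + 3.588) + (0.5) = s^3 + 6.5*s^2 + 9.52*s + 4.088.
T(s) = (s + 4.6)/(s^3 + 6.5*s^2 + 9.52*s + 4.088)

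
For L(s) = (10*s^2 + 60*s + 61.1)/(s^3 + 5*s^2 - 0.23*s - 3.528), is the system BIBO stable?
Denominator: s^3 + 5*s^2 - 0.23*s - 3.528 = (s - 0.8)(s + 4.9)(s + 0.9). Poles: -0.9, -4.9, 0.8. All Re(p)<0: No (unstable)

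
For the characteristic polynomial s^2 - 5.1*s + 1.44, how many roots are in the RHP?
s^2 - 5.1*s + 1.44 = (s - 0.3)(s - 4.8). Poles: 0.3, 4.8. RHP poles (Re>0): 2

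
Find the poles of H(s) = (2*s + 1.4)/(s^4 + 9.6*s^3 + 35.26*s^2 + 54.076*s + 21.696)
Set denominator = 0: s^4 + 9.6*s^3 + 35.26*s^2 + 54.076*s + 21.696 = (s + 0.6)(s + 3.2)(s^2 + 5.8*s + 11.3) = 0 → Poles: -0.6, -2.9 + 1.7j, -2.9 - 1.7j, -3.2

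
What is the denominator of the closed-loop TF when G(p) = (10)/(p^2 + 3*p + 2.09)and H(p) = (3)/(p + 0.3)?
Characteristic poly = G_den * H_den + G_num * H_num = (p^3 + 3.3*p^2 + 2.99*p + 0.627) + (30) = p^3 + 3.3*p^2 + 2.99*p + 30.627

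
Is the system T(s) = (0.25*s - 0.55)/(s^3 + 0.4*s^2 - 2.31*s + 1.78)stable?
Denominator: s^3 + 0.4*s^2 - 2.31*s + 1.78 = (s + 2)(s^2 - 1.6*s + 0.89). Poles: -2, 0.8 + 0.5j, 0.8 - 0.5j. All Re(p)<0: No (unstable)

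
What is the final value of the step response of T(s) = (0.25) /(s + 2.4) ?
FVT: lim_{t→∞} y(t) = lim_{s→0} s*Y(s) where Y(s) = T(s)/s.
= lim_{s→0} T(s) = T(0) = num(0)/den(0) = 0.25/2.4 = 0.1042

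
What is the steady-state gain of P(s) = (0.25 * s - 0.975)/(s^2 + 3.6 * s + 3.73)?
DC gain = P(0) = num(0)/den(0) = -0.975/3.73 = -0.2614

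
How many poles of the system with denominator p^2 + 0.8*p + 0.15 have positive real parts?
p^2 + 0.8*p + 0.15 = (p + 0.3)(p + 0.5). Poles: -0.3, -0.5. RHP poles (Re>0): 0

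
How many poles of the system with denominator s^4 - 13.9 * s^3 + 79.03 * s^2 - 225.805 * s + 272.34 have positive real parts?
s^4 - 13.9*s^3 + 79.03*s^2 - 225.805*s + 272.34 = (s - 4.5)(s - 4)(s^2 - 5.4*s + 15.13). Poles: 2.7 + 2.8j, 2.7 - 2.8j, 4, 4.5. RHP poles (Re>0): 4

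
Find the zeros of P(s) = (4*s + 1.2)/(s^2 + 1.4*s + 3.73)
Set numerator = 0: 4*s + 1.2 = 0 → Zeros: -0.3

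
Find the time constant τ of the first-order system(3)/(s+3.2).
First-order system: τ = -1/pole. Pole = -3.2. τ = -1/(-3.2) = 0.3125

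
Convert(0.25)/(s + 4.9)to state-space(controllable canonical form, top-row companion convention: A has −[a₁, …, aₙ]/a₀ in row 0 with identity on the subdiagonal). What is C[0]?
Reachable canonical form: C = numerator coefficients (right-aligned, zero-padded to length n).
num = 0.25, C = [[0.25]].
C[0] = 0.25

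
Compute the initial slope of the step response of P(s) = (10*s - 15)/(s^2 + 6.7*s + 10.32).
IVT: y'(0⁺) = lim_{s→∞} s²·Y(s) = lim_{s→∞} s·P(s).
deg(num) = 1, deg(den) = 2, relative degree = 1, so s·P(s) → (leading num)/(leading den) = 10/1 = 10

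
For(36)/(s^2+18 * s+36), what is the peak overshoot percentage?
Standard form: ωn²/(s²+2ζωn·s+ωn²) → ωn = 6, ζ = 1.5.
ζ ≥ 1, so the response is non-oscillatory: peak overshoot = 0%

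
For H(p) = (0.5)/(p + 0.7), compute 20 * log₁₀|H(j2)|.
Substitute p = j*2: H(j2) = 0.077951 - 0.222717j.
|H(j2)| = sqrt(Re² + Im²) = 0.236.
20*log₁₀(0.236) = -12.54 dB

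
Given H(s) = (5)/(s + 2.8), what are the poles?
Set denominator = 0: s + 2.8 = 0 → Poles: -2.8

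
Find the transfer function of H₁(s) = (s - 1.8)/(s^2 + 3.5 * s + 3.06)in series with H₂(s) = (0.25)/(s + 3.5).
Series: H = H₁ · H₂ = (n₁·n₂)/(d₁·d₂).
Num: n₁·n₂ = 0.25*s - 0.45. Den: d₁·d₂ = s^3 + 7*s^2 + 15.31*s + 10.71.
H(s) = (0.25*s - 0.45)/(s^3 + 7*s^2 + 15.31*s + 10.71)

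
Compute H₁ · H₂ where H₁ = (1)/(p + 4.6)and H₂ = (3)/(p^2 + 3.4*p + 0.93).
Series: H = H₁ · H₂ = (n₁·n₂)/(d₁·d₂).
Num: n₁·n₂ = 3. Den: d₁·d₂ = p^3 + 8*p^2 + 16.57*p + 4.278.
H(p) = (3)/(p^3 + 8*p^2 + 16.57*p + 4.278)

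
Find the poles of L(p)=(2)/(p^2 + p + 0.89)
Set denominator = 0: p^2 + p + 0.89 = 0 → Poles: -0.5 + 0.8j, -0.5 - 0.8j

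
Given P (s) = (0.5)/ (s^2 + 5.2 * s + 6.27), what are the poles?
Set denominator = 0: s^2 + 5.2*s + 6.27 = (s + 1.9)(s + 3.3) = 0 → Poles: -1.9, -3.3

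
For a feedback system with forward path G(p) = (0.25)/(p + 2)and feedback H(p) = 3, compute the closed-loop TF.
Closed-loop T = G/(1+GH).
Numerator: G_num * H_den = 0.25.
Denominator: G_den * H_den + G_num * H_num = (p + 2) + (0.75) = p + 2.75.
T(p) = (0.25)/(p + 2.75)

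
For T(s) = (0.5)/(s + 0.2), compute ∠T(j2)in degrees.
Substitute s = j*2: T(j2) = 0.0247525 - 0.247525j.
∠T(j2) = atan2(Im, Re) = atan2(-0.247525, 0.0247525) = -84.29°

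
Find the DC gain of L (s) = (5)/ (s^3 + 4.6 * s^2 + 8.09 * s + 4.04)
DC gain = L(0) = num(0)/den(0) = 5/4.04 = 1.238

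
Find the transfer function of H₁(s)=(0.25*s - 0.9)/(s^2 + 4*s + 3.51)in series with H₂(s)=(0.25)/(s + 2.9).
Series: H = H₁ · H₂ = (n₁·n₂)/(d₁·d₂).
Num: n₁·n₂ = 0.0625*s - 0.225. Den: d₁·d₂ = s^3 + 6.9*s^2 + 15.11*s + 10.179.
H(s) = (0.0625*s - 0.225)/(s^3 + 6.9*s^2 + 15.11*s + 10.179)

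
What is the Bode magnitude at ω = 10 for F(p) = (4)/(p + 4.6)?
Substitute p = j*10: F(j10) = 0.151865 - 0.330142j.
|F(j10)| = sqrt(Re² + Im²) = 0.3634.
20*log₁₀(0.3634) = -8.79 dB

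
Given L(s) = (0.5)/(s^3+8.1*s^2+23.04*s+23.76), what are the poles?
Set denominator = 0: s^3 + 8.1*s^2 + 23.04*s + 23.76 = (s + 3.3)(s^2 + 4.8*s + 7.2) = 0 → Poles: -2.4 + 1.2j, -2.4 - 1.2j, -3.3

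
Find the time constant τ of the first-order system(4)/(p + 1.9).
First-order system: τ = -1/pole. Pole = -1.9. τ = -1/(-1.9) = 0.5263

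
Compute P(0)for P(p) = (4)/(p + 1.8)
DC gain = P(0) = num(0)/den(0) = 4/1.8 = 2.222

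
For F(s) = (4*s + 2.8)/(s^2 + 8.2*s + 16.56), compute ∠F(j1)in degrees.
Substitute s = j*1: F(j1) = 0.246863 + 0.126974j.
∠F(j1) = atan2(Im, Re) = atan2(0.126974, 0.246863) = 27.22°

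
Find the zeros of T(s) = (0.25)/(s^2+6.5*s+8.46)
Numerator is a nonzero constant (0.25) → Zeros: none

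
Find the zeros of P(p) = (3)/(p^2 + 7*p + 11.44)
Numerator is a nonzero constant (3) → Zeros: none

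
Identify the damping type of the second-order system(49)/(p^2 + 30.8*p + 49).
Standard form: ωn²/(p²+2ζωn·p+ωn²) gives ωn=7, ζ=2.2.
Overdamped (ζ = 2.2 > 1)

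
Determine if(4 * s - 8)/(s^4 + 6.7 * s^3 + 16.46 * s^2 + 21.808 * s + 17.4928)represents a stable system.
Denominator: s^4 + 6.7*s^3 + 16.46*s^2 + 21.808*s + 17.4928 = (s + 2.9)(s + 2.6)(s^2 + 1.2*s + 2.32). Poles: -0.6 + 1.4j, -0.6 - 1.4j, -2.6, -2.9. All Re(p)<0: Yes (stable)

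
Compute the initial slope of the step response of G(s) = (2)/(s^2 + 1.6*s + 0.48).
IVT: y'(0⁺) = lim_{s→∞} s²·Y(s) = lim_{s→∞} s·G(s).
deg(num) = 0, deg(den) = 2, relative degree = 2 ≥ 2, so s·G(s) → 0. Initial slope = 0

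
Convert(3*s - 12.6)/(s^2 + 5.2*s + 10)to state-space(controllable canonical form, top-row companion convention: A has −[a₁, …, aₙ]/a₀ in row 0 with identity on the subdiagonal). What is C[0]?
Reachable canonical form: C = numerator coefficients (right-aligned, zero-padded to length n).
num = 3*s - 12.6, C = [[3, -12.6]].
C[0] = 3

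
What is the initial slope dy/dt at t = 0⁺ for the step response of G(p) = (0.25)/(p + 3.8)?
IVT: y'(0⁺) = lim_{p→∞} p²·Y(p) = lim_{p→∞} p·G(p).
deg(num) = 0, deg(den) = 1, relative degree = 1, so p·G(p) → (leading num)/(leading den) = 0.25/1 = 0.25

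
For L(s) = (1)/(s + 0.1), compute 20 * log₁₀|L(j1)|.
Substitute s = j*1: L(j1) = 0.0990099 - 0.990099j.
|L(j1)| = sqrt(Re² + Im²) = 0.995.
20*log₁₀(0.995) = -0.04 dB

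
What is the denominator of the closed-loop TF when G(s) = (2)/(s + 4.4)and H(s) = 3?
Characteristic poly = G_den * H_den + G_num * H_num = (s + 4.4) + (6) = s + 10.4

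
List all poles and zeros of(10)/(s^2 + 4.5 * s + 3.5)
Set denominator = 0: s^2 + 4.5*s + 3.5 = (s + 3.5)(s + 1) = 0 → Poles: -1, -3.5
Numerator is a nonzero constant (10) → Zeros: none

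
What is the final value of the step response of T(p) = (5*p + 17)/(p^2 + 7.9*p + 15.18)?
FVT: lim_{t→∞} y(t) = lim_{p→0} p*Y(p) where Y(p) = T(p)/p.
= lim_{p→0} T(p) = T(0) = num(0)/den(0) = 17/15.18 = 1.12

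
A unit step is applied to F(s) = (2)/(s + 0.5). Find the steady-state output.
FVT: lim_{t→∞} y(t) = lim_{s→0} s*Y(s) where Y(s) = F(s)/s.
= lim_{s→0} F(s) = F(0) = num(0)/den(0) = 2/0.5 = 4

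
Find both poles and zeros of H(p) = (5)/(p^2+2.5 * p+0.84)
Set denominator = 0: p^2 + 2.5*p + 0.84 = (p + 2.1)(p + 0.4) = 0 → Poles: -0.4, -2.1
Numerator is a nonzero constant (5) → Zeros: none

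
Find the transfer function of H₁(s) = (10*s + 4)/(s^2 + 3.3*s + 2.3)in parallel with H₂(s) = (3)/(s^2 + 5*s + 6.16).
Parallel: H = H₁ + H₂ = (n₁·d₂ + n₂·d₁)/(d₁·d₂).
n₁·d₂ = 10*s^3 + 54*s^2 + 81.6*s + 24.64. n₂·d₁ = 3*s^2 + 9.9*s + 6.9. Sum = 10*s^3 + 57*s^2 + 91.5*s + 31.54. d₁·d₂ = s^4 + 8.3*s^3 + 24.96*s^2 + 31.828*s + 14.168.
H(s) = (10*s^3 + 57*s^2 + 91.5*s + 31.54)/(s^4 + 8.3*s^3 + 24.96*s^2 + 31.828*s + 14.168)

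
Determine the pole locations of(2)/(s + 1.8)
Set denominator = 0: s + 1.8 = 0 → Poles: -1.8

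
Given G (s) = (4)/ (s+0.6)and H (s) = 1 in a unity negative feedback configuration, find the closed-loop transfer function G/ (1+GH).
Closed-loop T = G/(1+GH).
Numerator: G_num * H_den = 4.
Denominator: G_den * H_den + G_num * H_num = (s + 0.6) + (4) = s + 4.6.
T(s) = (4)/(s + 4.6)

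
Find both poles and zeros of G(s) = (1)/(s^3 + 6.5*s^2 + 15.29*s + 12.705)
Set denominator = 0: s^3 + 6.5*s^2 + 15.29*s + 12.705 = (s + 2.1)(s^2 + 4.4*s + 6.05) = 0 → Poles: -2.1, -2.2 + 1.1j, -2.2 - 1.1j
Numerator is a nonzero constant (1) → Zeros: none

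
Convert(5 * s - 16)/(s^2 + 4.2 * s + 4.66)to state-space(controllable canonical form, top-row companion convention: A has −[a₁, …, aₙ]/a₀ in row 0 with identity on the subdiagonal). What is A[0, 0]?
Reachable canonical form for den = s^2 + 4.2*s + 4.66: top row of A = -[a₁,a₂,...,aₙ]/a₀, ones on the subdiagonal, zeros elsewhere.
A = [[-4.2, -4.66], [1, 0]].
A[0,0] = -4.2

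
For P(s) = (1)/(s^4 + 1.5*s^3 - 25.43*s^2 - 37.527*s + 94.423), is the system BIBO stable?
Denominator: s^4 + 1.5*s^3 - 25.43*s^2 - 37.527*s + 94.423 = (s - 1.4)(s + 4.1)(s - 4.7)(s + 3.5). Poles: -3.5, -4.1, 1.4, 4.7. All Re(p)<0: No (unstable)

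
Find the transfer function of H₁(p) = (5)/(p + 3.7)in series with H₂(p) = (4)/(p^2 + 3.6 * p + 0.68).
Series: H = H₁ · H₂ = (n₁·n₂)/(d₁·d₂).
Num: n₁·n₂ = 20. Den: d₁·d₂ = p^3 + 7.3*p^2 + 14*p + 2.516.
H(p) = (20)/(p^3 + 7.3*p^2 + 14*p + 2.516)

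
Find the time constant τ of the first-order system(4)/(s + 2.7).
First-order system: τ = -1/pole. Pole = -2.7. τ = -1/(-2.7) = 0.3704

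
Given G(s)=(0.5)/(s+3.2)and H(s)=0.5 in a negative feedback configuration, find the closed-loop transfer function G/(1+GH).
Closed-loop T = G/(1+GH).
Numerator: G_num * H_den = 0.5.
Denominator: G_den * H_den + G_num * H_num = (s + 3.2) + (0.25) = s + 3.45.
T(s) = (0.5)/(s + 3.45)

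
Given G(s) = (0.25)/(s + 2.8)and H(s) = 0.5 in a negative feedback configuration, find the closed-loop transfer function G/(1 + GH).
Closed-loop T = G/(1+GH).
Numerator: G_num * H_den = 0.25.
Denominator: G_den * H_den + G_num * H_num = (s + 2.8) + (0.125) = s + 2.925.
T(s) = (0.25)/(s + 2.925)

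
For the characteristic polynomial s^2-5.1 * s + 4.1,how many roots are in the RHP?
s^2 - 5.1*s + 4.1 = (s - 1)(s - 4.1). Poles: 1, 4.1. RHP poles (Re>0): 2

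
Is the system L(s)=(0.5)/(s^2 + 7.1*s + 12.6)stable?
Denominator: s^2 + 7.1*s + 12.6 = (s + 3.5)(s + 3.6). Poles: -3.5, -3.6. All Re(p)<0: Yes (stable)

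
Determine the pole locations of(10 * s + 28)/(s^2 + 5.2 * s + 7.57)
Set denominator = 0: s^2 + 5.2*s + 7.57 = 0 → Poles: -2.6 + 0.9j, -2.6 - 0.9j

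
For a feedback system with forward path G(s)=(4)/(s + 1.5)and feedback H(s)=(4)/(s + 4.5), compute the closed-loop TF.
Closed-loop T = G/(1+GH).
Numerator: G_num * H_den = 4*s + 18.
Denominator: G_den * H_den + G_num * H_num = (s^2 + 6*s + 6.75) + (16) = s^2 + 6*s + 22.75.
T(s) = (4*s + 18)/(s^2 + 6*s + 22.75)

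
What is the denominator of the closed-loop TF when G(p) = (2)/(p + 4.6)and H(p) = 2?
Characteristic poly = G_den * H_den + G_num * H_num = (p + 4.6) + (4) = p + 8.6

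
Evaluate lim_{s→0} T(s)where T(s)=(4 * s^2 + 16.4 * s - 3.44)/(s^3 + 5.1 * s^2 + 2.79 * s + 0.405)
DC gain = T(0) = num(0)/den(0) = -3.44/0.405 = -8.494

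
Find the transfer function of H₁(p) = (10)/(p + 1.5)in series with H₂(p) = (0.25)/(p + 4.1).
Series: H = H₁ · H₂ = (n₁·n₂)/(d₁·d₂).
Num: n₁·n₂ = 2.5. Den: d₁·d₂ = p^2 + 5.6*p + 6.15.
H(p) = (2.5)/(p^2 + 5.6*p + 6.15)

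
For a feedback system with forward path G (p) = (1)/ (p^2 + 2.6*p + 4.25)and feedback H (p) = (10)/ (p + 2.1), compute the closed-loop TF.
Closed-loop T = G/(1+GH).
Numerator: G_num * H_den = p + 2.1.
Denominator: G_den * H_den + G_num * H_num = (p^3 + 4.7*p^2 + 9.71*p + 8.925) + (10) = p^3 + 4.7*p^2 + 9.71*p + 18.925.
T(p) = (p + 2.1)/(p^3 + 4.7*p^2 + 9.71*p + 18.925)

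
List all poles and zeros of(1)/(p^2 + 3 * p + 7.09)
Set denominator = 0: p^2 + 3*p + 7.09 = 0 → Poles: -1.5 + 2.2j, -1.5 - 2.2j
Numerator is a nonzero constant (1) → Zeros: none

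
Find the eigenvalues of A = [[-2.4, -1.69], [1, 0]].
Eigenvalues solve det(λI - A) = 0.
Characteristic polynomial: λ^2 + 2.4*λ + 1.69 = 0.
Roots: -1.2 + 0.5j, -1.2 - 0.5j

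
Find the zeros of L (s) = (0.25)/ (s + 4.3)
Numerator is a nonzero constant (0.25) → Zeros: none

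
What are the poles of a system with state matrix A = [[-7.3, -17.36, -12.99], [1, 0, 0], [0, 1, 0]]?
Eigenvalues solve det(λI - A) = 0.
Characteristic polynomial: λ^3 + 7.3*λ^2 + 17.36*λ + 12.99 = 0.
Factor: (λ + 1.5)(λ^2 + 5.8*λ + 8.66) = 0.
Roots: -1.5, -2.9 + 0.5j, -2.9 - 0.5j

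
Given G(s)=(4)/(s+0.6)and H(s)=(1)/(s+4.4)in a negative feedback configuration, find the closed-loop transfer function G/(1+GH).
Closed-loop T = G/(1+GH).
Numerator: G_num * H_den = 4*s + 17.6.
Denominator: G_den * H_den + G_num * H_num = (s^2 + 5*s + 2.64) + (4) = s^2 + 5*s + 6.64.
T(s) = (4*s + 17.6)/(s^2 + 5*s + 6.64)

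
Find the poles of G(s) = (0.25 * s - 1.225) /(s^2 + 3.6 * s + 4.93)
Set denominator = 0: s^2 + 3.6*s + 4.93 = 0 → Poles: -1.8 + 1.3j, -1.8 - 1.3j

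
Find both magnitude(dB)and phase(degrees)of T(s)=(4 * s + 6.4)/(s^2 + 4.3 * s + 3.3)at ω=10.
Substitute s = j*10: T(j10) = 0.0983153 - 0.369932j.
|T| = 20*log₁₀(sqrt(Re²+Im²)) = -8.34 dB.
∠T = atan2(Im, Re) = -75.12°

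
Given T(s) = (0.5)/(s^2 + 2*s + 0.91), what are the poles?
Set denominator = 0: s^2 + 2*s + 0.91 = (s + 1.3)(s + 0.7) = 0 → Poles: -0.7, -1.3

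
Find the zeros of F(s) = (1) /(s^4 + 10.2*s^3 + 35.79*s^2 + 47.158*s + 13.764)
Numerator is a nonzero constant (1) → Zeros: none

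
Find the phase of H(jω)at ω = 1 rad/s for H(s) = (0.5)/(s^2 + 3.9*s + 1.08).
Substitute s = j*1: H(j1) = 0.00262874 - 0.128151j.
∠H(j1) = atan2(Im, Re) = atan2(-0.128151, 0.00262874) = -88.82°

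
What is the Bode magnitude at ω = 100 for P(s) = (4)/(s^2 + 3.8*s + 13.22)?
Substitute s = j*100: P(j100) = -0.00039995 - 1.52182e-05j.
|P(j100)| = sqrt(Re² + Im²) = 0.0004002.
20*log₁₀(0.0004002) = -67.95 dB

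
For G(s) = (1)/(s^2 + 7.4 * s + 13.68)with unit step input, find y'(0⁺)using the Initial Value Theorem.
IVT: y'(0⁺) = lim_{s→∞} s²·Y(s) = lim_{s→∞} s·G(s).
deg(num) = 0, deg(den) = 2, relative degree = 2 ≥ 2, so s·G(s) → 0. Initial slope = 0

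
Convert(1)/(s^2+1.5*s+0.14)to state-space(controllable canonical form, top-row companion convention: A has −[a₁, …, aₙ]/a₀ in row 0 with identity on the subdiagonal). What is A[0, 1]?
Reachable canonical form for den = s^2 + 1.5*s + 0.14: top row of A = -[a₁,a₂,...,aₙ]/a₀, ones on the subdiagonal, zeros elsewhere.
A = [[-1.5, -0.14], [1, 0]].
A[0,1] = -0.14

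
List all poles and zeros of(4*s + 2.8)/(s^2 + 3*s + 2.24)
Set denominator = 0: s^2 + 3*s + 2.24 = (s + 1.4)(s + 1.6) = 0 → Poles: -1.4, -1.6
Set numerator = 0: 4*s + 2.8 = 0 → Zeros: -0.7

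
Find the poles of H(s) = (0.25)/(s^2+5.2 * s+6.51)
Set denominator = 0: s^2 + 5.2*s + 6.51 = (s + 2.1)(s + 3.1) = 0 → Poles: -2.1, -3.1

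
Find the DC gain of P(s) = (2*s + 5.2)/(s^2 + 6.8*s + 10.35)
DC gain = P(0) = num(0)/den(0) = 5.2/10.35 = 0.5024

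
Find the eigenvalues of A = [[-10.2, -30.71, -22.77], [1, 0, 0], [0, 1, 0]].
Eigenvalues solve det(λI - A) = 0.
Characteristic polynomial: λ^3 + 10.2*λ^2 + 30.71*λ + 22.77 = 0.
Factor: (λ + 4.5)(λ + 1.1)(λ + 4.6) = 0.
Roots: -1.1, -4.5, -4.6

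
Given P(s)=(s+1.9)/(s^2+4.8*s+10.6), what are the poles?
Set denominator = 0: s^2 + 4.8*s + 10.6 = 0 → Poles: -2.4 + 2.2j, -2.4 - 2.2j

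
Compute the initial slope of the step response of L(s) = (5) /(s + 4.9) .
IVT: y'(0⁺) = lim_{s→∞} s²·Y(s) = lim_{s→∞} s·L(s).
deg(num) = 0, deg(den) = 1, relative degree = 1, so s·L(s) → (leading num)/(leading den) = 5/1 = 5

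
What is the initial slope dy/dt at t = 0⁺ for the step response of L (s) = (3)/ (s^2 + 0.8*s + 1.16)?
IVT: y'(0⁺) = lim_{s→∞} s²·Y(s) = lim_{s→∞} s·L(s).
deg(num) = 0, deg(den) = 2, relative degree = 2 ≥ 2, so s·L(s) → 0. Initial slope = 0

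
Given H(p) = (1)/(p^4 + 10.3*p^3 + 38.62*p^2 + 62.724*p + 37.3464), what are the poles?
Set denominator = 0: p^4 + 10.3*p^3 + 38.62*p^2 + 62.724*p + 37.3464 = (p + 2.1)(p + 2.6)(p + 3.8)(p + 1.8) = 0 → Poles: -1.8, -2.1, -2.6, -3.8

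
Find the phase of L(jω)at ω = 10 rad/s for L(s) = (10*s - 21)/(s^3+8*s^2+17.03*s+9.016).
Substitute s = j*10: L(j10) = -0.0504996 - 0.0734535j.
∠L(j10) = atan2(Im, Re) = atan2(-0.0734535, -0.0504996) = -124.51°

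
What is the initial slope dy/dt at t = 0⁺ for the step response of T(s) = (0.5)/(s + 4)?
IVT: y'(0⁺) = lim_{s→∞} s²·Y(s) = lim_{s→∞} s·T(s).
deg(num) = 0, deg(den) = 1, relative degree = 1, so s·T(s) → (leading num)/(leading den) = 0.5/1 = 0.5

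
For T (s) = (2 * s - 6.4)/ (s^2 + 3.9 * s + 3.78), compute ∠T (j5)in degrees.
Substitute s = j*5: T(j5) = 0.398305 - 0.105233j.
∠T(j5) = atan2(Im, Re) = atan2(-0.105233, 0.398305) = -14.80°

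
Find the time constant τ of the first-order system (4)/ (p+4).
First-order system: τ = -1/pole. Pole = -4. τ = -1/(-4) = 0.25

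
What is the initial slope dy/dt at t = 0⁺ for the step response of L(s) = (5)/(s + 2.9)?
IVT: y'(0⁺) = lim_{s→∞} s²·Y(s) = lim_{s→∞} s·L(s).
deg(num) = 0, deg(den) = 1, relative degree = 1, so s·L(s) → (leading num)/(leading den) = 5/1 = 5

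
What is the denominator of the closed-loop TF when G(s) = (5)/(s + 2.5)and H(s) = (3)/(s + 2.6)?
Characteristic poly = G_den * H_den + G_num * H_num = (s^2 + 5.1*s + 6.5) + (15) = s^2 + 5.1*s + 21.5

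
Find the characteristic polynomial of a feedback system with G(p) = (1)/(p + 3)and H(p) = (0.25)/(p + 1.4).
Characteristic poly = G_den * H_den + G_num * H_num = (p^2 + 4.4*p + 4.2) + (0.25) = p^2 + 4.4*p + 4.45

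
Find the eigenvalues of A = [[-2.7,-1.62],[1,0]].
Eigenvalues solve det(λI - A) = 0.
Characteristic polynomial: λ^2 + 2.7*λ + 1.62 = 0.
Factor: (λ + 1.8)(λ + 0.9) = 0.
Roots: -0.9, -1.8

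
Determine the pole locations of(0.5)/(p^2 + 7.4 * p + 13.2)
Set denominator = 0: p^2 + 7.4*p + 13.2 = (p + 4.4)(p + 3) = 0 → Poles: -3, -4.4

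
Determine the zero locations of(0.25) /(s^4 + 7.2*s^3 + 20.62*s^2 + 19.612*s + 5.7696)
Numerator is a nonzero constant (0.25) → Zeros: none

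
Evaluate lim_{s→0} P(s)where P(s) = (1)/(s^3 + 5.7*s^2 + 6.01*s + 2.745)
DC gain = P(0) = num(0)/den(0) = 1/2.745 = 0.3643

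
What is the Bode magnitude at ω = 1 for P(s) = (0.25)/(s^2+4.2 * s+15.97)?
Substitute s = j*1: P(j1) = 0.0154815 - 0.00434349j.
|P(j1)| = sqrt(Re² + Im²) = 0.01608.
20*log₁₀(0.01608) = -35.87 dB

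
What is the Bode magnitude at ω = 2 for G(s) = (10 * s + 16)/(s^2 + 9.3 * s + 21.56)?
Substitute s = j*2: G(j2) = 0.997931 + 0.0819179j.
|G(j2)| = sqrt(Re² + Im²) = 1.001.
20*log₁₀(1.001) = 0.01 dB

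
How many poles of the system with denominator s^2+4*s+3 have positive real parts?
s^2 + 4*s + 3 = (s + 1)(s + 3). Poles: -1, -3. RHP poles (Re>0): 0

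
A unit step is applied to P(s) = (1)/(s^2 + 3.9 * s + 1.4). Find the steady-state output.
FVT: lim_{t→∞} y(t) = lim_{s→0} s*Y(s) where Y(s) = P(s)/s.
= lim_{s→0} P(s) = P(0) = num(0)/den(0) = 1/1.4 = 0.7143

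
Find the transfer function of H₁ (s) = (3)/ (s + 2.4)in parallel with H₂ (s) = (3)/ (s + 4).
Parallel: H = H₁ + H₂ = (n₁·d₂ + n₂·d₁)/(d₁·d₂).
n₁·d₂ = 3*s + 12. n₂·d₁ = 3*s + 7.2. Sum = 6*s + 19.2. d₁·d₂ = s^2 + 6.4*s + 9.6.
H(s) = (6*s + 19.2)/(s^2 + 6.4*s + 9.6)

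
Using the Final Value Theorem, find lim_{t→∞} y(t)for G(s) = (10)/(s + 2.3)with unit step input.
FVT: lim_{t→∞} y(t) = lim_{s→0} s*Y(s) where Y(s) = G(s)/s.
= lim_{s→0} G(s) = G(0) = num(0)/den(0) = 10/2.3 = 4.348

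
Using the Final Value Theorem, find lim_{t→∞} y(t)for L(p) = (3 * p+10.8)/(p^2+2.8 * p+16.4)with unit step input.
FVT: lim_{t→∞} y(t) = lim_{p→0} p*Y(p) where Y(p) = L(p)/p.
= lim_{p→0} L(p) = L(0) = num(0)/den(0) = 10.8/16.4 = 0.6585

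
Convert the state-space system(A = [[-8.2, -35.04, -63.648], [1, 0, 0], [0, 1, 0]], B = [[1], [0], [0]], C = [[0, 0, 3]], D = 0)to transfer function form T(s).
T(s) = C(sI - A)⁻¹B + D.
Characteristic polynomial det(sI - A) = s^3 + 8.2*s^2 + 35.04*s + 63.648.
Numerator from C·adj(sI-A)·B + D·det(sI-A) = 3.
T(s) = (3)/(s^3 + 8.2*s^2 + 35.04*s + 63.648)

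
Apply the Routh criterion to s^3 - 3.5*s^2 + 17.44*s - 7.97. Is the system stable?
Routh array:
s^3: [1, 17.44]; s^2: [-3.5, -7.97]; s^1: [15.1629]; s^0: [-7.97]
First column: [1, -3.5, 15.1629, -7.97]. Sign changes = 3.
No, unstable (3 RHP root(s))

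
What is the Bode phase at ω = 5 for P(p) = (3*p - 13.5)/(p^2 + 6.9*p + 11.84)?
Substitute p = j*5: P(j5) = 0.509859 + 0.196819j.
∠P(j5) = atan2(Im, Re) = atan2(0.196819, 0.509859) = 21.11°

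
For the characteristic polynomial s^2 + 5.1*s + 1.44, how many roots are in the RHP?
s^2 + 5.1*s + 1.44 = (s + 4.8)(s + 0.3). Poles: -0.3, -4.8. RHP poles (Re>0): 0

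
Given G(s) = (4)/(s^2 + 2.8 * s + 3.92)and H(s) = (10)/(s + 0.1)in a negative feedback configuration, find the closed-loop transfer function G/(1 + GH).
Closed-loop T = G/(1+GH).
Numerator: G_num * H_den = 4*s + 0.4.
Denominator: G_den * H_den + G_num * H_num = (s^3 + 2.9*s^2 + 4.2*s + 0.392) + (40) = s^3 + 2.9*s^2 + 4.2*s + 40.392.
T(s) = (4*s + 0.4)/(s^3 + 2.9*s^2 + 4.2*s + 40.392)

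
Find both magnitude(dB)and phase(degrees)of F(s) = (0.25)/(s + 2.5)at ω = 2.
Substitute s = j*2: F(j2) = 0.0609756 - 0.0487805j.
|F| = 20*log₁₀(sqrt(Re²+Im²)) = -22.15 dB.
∠F = atan2(Im, Re) = -38.66°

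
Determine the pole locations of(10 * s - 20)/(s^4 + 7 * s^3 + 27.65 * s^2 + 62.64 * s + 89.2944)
Set denominator = 0: s^4 + 7*s^3 + 27.65*s^2 + 62.64*s + 89.2944 = (s^2 + 1.6*s + 8.48)(s^2 + 5.4*s + 10.53) = 0 → Poles: -0.8 + 2.8j, -0.8 - 2.8j, -2.7 + 1.8j, -2.7 - 1.8j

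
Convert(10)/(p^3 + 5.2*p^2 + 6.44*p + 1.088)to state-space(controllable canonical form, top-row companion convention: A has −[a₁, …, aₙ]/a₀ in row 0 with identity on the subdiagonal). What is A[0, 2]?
Reachable canonical form for den = p^3 + 5.2*p^2 + 6.44*p + 1.088: top row of A = -[a₁,a₂,...,aₙ]/a₀, ones on the subdiagonal, zeros elsewhere.
A = [[-5.2, -6.44, -1.088], [1, 0, 0], [0, 1, 0]].
A[0,2] = -1.088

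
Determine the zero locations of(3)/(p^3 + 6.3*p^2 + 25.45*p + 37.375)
Numerator is a nonzero constant (3) → Zeros: none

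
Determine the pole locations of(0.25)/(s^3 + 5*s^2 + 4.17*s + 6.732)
Set denominator = 0: s^3 + 5*s^2 + 4.17*s + 6.732 = (s + 4.4)(s^2 + 0.6*s + 1.53) = 0 → Poles: -0.3 + 1.2j, -0.3 - 1.2j, -4.4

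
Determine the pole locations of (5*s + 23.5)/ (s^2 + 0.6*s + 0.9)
Set denominator = 0: s^2 + 0.6*s + 0.9 = 0 → Poles: -0.3 + 0.9j, -0.3 - 0.9j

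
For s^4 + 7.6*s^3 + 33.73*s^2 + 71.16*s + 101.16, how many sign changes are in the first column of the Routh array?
Routh array:
s^4: [1, 33.73, 101.16]; s^3: [7.6, 71.16]; s^2: [24.3668, 101.16]; s^1: [39.6083]; s^0: [101.16]
First column: [1, 7.6, 24.3668, 39.6083, 101.16]. Sign changes = 0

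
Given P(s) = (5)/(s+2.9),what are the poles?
Set denominator = 0: s + 2.9 = 0 → Poles: -2.9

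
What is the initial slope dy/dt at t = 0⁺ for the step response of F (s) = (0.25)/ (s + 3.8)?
IVT: y'(0⁺) = lim_{s→∞} s²·Y(s) = lim_{s→∞} s·F(s).
deg(num) = 0, deg(den) = 1, relative degree = 1, so s·F(s) → (leading num)/(leading den) = 0.25/1 = 0.25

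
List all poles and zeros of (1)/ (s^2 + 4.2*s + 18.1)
Set denominator = 0: s^2 + 4.2*s + 18.1 = 0 → Poles: -2.1 + 3.7j, -2.1 - 3.7j
Numerator is a nonzero constant (1) → Zeros: none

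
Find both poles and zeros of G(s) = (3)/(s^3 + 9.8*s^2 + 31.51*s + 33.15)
Set denominator = 0: s^3 + 9.8*s^2 + 31.51*s + 33.15 = (s + 3.9)(s + 2.5)(s + 3.4) = 0 → Poles: -2.5, -3.4, -3.9
Numerator is a nonzero constant (3) → Zeros: none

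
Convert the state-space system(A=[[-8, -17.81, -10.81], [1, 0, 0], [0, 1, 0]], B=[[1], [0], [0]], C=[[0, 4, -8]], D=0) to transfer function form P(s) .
P(s) = C(sI - A)⁻¹B + D.
Characteristic polynomial det(sI - A) = s^3 + 8*s^2 + 17.81*s + 10.81.
Numerator from C·adj(sI-A)·B + D·det(sI-A) = 4*s - 8.
P(s) = (4*s - 8)/(s^3 + 8*s^2 + 17.81*s + 10.81)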